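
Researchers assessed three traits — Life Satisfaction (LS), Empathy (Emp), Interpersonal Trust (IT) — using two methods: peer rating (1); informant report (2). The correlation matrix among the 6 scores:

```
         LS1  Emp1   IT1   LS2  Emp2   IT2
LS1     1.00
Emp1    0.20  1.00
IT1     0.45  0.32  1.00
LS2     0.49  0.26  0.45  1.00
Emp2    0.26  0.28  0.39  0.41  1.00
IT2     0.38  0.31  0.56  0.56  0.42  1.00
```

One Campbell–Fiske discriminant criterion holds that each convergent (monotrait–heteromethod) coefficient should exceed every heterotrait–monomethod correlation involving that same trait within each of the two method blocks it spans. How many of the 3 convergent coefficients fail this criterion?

Each convergent coefficient versus the relevant comparison correlations:
LS (methods 1·2): 0.49 vs {0.20, 0.41, 0.45, 0.56} → fail.
Emp (methods 1·2): 0.28 vs {0.20, 0.41, 0.32, 0.42} → fail.
IT (methods 1·2): 0.56 vs {0.45, 0.56, 0.32, 0.42} → fail.
3 of 3 fail.

3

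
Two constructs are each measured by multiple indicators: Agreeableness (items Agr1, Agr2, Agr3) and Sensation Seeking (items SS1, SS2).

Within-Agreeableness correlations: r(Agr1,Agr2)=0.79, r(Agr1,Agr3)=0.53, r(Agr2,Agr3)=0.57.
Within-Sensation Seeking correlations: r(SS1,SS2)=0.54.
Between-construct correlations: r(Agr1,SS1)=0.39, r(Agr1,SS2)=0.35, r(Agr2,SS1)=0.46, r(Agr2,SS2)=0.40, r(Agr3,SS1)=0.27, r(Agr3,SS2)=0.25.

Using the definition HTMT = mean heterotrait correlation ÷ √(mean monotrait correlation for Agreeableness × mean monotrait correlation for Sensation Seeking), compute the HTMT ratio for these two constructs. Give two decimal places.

Between-construct mean = 2.12/6 = 0.3533.
Mean within-Agr = 1.89/3 = 0.6300; mean within-SS = 0.54/1 = 0.5400.
Geometric mean = √(0.6300 × 0.5400) = 0.5833.
HTMT = 0.3533 / 0.5833 = 0.61.

0.61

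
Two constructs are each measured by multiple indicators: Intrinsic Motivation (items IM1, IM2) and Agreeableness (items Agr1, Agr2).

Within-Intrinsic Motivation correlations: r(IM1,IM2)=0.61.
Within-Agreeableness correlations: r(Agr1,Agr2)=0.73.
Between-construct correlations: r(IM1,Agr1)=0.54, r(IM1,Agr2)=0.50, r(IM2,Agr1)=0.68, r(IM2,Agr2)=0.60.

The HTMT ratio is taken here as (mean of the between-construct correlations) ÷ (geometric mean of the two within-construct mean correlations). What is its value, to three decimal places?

Mean between = 2.32/4 = 0.5800.
Mean within-IM = 0.61/1 = 0.6100; mean within-Agr = 0.73/1 = 0.7300.
Geometric mean = √(0.6100 × 0.7300) = 0.6673.
HTMT = 0.5800 / 0.6673 = 0.869.

0.869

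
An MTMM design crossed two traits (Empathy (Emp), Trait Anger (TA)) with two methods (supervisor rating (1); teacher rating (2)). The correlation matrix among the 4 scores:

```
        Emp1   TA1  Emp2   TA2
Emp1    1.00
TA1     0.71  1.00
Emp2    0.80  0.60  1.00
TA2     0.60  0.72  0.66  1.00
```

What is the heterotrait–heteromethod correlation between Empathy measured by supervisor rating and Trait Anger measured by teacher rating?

Different traits and methods: r(Emp1, TA2) = 0.60.

0.60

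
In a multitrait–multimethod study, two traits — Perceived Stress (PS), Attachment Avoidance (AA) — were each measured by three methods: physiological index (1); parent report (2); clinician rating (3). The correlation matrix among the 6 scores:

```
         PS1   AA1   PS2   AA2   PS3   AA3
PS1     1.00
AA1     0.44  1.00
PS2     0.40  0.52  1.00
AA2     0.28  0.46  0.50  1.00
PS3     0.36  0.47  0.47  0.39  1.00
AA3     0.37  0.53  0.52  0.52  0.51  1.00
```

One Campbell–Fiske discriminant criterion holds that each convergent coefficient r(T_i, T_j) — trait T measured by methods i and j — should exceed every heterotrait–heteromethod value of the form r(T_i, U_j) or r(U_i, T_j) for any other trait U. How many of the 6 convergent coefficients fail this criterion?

5

Checking each validity diagonal entry against its comparison values:
PS (methods 1·2): 0.40 vs {0.28, 0.52} → fail.
PS (methods 1·3): 0.36 vs {0.37, 0.47} → fail.
PS (methods 2·3): 0.47 vs {0.52, 0.39} → fail.
AA (methods 1·2): 0.46 vs {0.52, 0.28} → fail.
AA (methods 1·3): 0.53 vs {0.47, 0.37} → pass.
AA (methods 2·3): 0.52 vs {0.39, 0.52} → fail.
5 of 6 fail.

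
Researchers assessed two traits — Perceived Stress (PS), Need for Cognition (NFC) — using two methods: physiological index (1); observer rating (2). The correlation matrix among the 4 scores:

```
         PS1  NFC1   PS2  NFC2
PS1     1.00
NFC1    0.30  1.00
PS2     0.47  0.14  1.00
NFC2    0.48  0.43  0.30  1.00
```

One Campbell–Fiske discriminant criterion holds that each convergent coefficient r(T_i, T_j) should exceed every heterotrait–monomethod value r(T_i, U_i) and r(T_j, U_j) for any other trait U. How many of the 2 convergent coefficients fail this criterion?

Checking each validity diagonal entry against its comparison values:
PS (methods 1·2): 0.47 vs {0.30, 0.30} → pass.
NFC (methods 1·2): 0.43 vs {0.30, 0.30} → pass.
0 of 2 fail.

0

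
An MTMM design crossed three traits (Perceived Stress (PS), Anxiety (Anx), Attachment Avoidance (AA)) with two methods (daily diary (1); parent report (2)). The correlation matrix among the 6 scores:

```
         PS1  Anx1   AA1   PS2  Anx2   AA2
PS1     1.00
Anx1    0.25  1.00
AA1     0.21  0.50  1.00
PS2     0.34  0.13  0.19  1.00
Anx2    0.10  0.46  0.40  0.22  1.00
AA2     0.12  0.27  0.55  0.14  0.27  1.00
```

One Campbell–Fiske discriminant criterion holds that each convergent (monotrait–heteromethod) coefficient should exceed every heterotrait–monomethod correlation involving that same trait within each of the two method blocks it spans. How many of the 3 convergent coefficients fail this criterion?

1

Convergent coefficients and their comparison sets:
PS (methods 1·2): 0.34 vs {0.25, 0.22, 0.21, 0.14} → pass.
Anx (methods 1·2): 0.46 vs {0.25, 0.22, 0.50, 0.27} → fail.
AA (methods 1·2): 0.55 vs {0.21, 0.14, 0.50, 0.27} → pass.
1 of 3 fail.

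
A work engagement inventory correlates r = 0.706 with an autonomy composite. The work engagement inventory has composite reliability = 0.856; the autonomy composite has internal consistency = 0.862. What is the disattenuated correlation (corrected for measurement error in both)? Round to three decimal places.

r_true = r_obs / √(r_xx · r_yy) = 0.706 / √(0.856 × 0.862) = 0.706 / √0.737872 = 0.706 / 0.8590 ≈ 0.822.

0.822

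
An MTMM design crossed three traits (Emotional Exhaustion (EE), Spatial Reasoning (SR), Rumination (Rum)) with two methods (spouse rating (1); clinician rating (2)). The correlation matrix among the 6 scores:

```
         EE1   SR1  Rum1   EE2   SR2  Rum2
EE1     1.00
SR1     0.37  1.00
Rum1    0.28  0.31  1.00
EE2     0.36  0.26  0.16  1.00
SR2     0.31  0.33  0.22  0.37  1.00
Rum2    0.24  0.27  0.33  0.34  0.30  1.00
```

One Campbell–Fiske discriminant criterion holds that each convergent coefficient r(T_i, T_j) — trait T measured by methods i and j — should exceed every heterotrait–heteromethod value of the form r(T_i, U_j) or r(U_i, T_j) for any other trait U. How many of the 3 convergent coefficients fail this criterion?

0

Checking each validity diagonal entry against its comparison values:
EE (methods 1·2): 0.36 vs {0.31, 0.26, 0.24, 0.16} → pass.
SR (methods 1·2): 0.33 vs {0.26, 0.31, 0.27, 0.22} → pass.
Rum (methods 1·2): 0.33 vs {0.16, 0.24, 0.22, 0.27} → pass.
0 of 3 fail.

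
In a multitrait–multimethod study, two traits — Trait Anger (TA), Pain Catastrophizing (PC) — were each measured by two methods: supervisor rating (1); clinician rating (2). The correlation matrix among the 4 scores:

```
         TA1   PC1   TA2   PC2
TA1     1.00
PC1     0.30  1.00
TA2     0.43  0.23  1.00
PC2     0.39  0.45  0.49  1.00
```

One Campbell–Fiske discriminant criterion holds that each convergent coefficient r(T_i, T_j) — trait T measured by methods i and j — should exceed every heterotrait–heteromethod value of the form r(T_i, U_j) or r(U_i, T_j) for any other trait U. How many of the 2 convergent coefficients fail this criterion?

Convergent coefficients and their comparison sets:
TA (methods 1·2): 0.43 vs {0.39, 0.23} → pass.
PC (methods 1·2): 0.45 vs {0.23, 0.39} → pass.
0 of 2 fail.

0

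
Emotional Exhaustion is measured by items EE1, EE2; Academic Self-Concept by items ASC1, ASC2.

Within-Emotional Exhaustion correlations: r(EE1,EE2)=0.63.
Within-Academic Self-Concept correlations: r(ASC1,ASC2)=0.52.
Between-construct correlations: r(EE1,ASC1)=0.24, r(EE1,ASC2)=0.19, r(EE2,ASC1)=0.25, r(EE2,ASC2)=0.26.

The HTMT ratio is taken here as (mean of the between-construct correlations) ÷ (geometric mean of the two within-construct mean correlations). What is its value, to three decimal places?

0.411

Mean between = 0.94/4 = 0.2350.
Mean within-EE = 0.63/1 = 0.6300; mean within-ASC = 0.52/1 = 0.5200.
Geometric mean = √(0.6300 × 0.5200) = 0.5724.
HTMT = 0.2350 / 0.5724 = 0.411.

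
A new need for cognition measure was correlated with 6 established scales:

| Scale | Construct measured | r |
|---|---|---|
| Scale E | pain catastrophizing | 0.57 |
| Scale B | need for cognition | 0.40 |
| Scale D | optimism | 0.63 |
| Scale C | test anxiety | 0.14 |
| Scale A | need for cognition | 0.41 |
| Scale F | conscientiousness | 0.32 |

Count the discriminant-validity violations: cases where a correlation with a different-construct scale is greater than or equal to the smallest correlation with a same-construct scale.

2

Convergent (same construct = need for cognition): Scale B, Scale A.
Smallest convergent = 0.40. Discriminant values: 0.57, 0.63, 0.14, 0.32; count ≥ 0.40 → 2.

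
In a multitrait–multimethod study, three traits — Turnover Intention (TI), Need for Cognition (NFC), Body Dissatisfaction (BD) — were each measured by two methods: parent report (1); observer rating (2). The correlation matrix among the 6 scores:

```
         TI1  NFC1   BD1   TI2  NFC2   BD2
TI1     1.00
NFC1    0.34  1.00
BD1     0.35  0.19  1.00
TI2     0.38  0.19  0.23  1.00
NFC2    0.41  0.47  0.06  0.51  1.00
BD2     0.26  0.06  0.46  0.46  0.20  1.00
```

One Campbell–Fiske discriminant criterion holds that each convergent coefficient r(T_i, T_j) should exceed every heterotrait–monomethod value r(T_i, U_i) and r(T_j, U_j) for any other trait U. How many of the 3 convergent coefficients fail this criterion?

Convergent coefficients and their comparison sets:
TI (methods 1·2): 0.38 vs {0.34, 0.51, 0.35, 0.46} → fail.
NFC (methods 1·2): 0.47 vs {0.34, 0.51, 0.19, 0.20} → fail.
BD (methods 1·2): 0.46 vs {0.35, 0.46, 0.19, 0.20} → fail.
3 of 3 fail.

3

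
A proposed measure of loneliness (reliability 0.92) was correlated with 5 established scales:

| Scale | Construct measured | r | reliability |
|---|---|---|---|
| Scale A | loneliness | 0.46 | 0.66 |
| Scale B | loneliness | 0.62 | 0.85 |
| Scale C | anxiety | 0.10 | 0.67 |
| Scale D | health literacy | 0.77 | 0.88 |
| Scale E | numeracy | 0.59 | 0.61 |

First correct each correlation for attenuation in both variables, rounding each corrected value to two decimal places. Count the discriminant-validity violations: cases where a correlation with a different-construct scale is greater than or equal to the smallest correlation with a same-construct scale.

Disattenuated r (r / √(r_scale · r_new)):
  Scale A (conv): 0.46 / √(0.66·0.92) = 0.59
  Scale B (conv): 0.62 / √(0.85·0.92) = 0.70
  Scale C (disc): 0.10 / √(0.67·0.92) = 0.13
  Scale D (disc): 0.77 / √(0.88·0.92) = 0.86
  Scale E (disc): 0.59 / √(0.61·0.92) = 0.79
Smallest convergent = 0.59. Discriminant values: 0.13, 0.86, 0.79; count ≥ 0.59 → 2.

2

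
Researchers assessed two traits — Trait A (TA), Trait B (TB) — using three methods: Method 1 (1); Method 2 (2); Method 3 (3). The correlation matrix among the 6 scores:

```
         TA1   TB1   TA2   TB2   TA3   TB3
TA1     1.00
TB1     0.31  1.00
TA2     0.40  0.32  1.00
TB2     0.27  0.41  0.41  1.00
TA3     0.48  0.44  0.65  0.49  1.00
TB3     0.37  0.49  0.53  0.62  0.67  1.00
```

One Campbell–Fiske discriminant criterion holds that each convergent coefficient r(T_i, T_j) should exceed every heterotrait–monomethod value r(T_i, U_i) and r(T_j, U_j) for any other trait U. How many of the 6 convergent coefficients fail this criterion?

Convergent coefficients and their comparison sets:
TA (methods 1·2): 0.40 vs {0.31, 0.41} → fail.
TA (methods 1·3): 0.48 vs {0.31, 0.67} → fail.
TA (methods 2·3): 0.65 vs {0.41, 0.67} → fail.
TB (methods 1·2): 0.41 vs {0.31, 0.41} → fail.
TB (methods 1·3): 0.49 vs {0.31, 0.67} → fail.
TB (methods 2·3): 0.62 vs {0.41, 0.67} → fail.
6 of 6 fail.

6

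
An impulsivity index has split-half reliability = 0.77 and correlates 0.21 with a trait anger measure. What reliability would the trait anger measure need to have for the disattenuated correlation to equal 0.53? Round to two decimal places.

0.20

r_true = r_obs / √(r_xx · r_yy) ⇒ 0.53 = 0.21 / √(0.77 · r_yy).
√(0.77 · r_yy) = 0.21 / 0.53 = 0.3962; 0.77 · r_yy = 0.1570; r_yy = 0.1570 / 0.77 ≈ 0.20.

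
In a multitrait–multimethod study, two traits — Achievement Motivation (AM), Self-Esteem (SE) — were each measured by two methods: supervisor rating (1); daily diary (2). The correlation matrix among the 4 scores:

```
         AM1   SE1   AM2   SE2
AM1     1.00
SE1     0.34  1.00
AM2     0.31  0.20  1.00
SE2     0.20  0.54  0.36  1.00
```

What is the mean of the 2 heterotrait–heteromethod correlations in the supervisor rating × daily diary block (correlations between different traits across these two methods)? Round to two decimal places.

0.20

HTHM values (method 1 × method 2): 0.20, 0.20; mean = 0.40/2 = 0.20.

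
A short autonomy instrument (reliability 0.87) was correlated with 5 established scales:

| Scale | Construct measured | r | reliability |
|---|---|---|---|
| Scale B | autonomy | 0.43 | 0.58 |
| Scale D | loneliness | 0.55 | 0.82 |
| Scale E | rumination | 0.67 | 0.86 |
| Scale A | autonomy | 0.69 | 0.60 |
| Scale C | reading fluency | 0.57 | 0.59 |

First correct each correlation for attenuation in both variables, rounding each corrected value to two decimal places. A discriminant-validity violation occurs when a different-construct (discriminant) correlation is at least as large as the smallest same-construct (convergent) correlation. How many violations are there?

Disattenuated r (r / √(r_scale · r_new)):
  Scale B (conv): 0.43 / √(0.58·0.87) = 0.61
  Scale D (disc): 0.55 / √(0.82·0.87) = 0.65
  Scale E (disc): 0.67 / √(0.86·0.87) = 0.77
  Scale A (conv): 0.69 / √(0.60·0.87) = 0.96
  Scale C (disc): 0.57 / √(0.59·0.87) = 0.80
Smallest convergent = 0.61. Discriminant values: 0.65, 0.77, 0.80; count ≥ 0.61 → 3.

3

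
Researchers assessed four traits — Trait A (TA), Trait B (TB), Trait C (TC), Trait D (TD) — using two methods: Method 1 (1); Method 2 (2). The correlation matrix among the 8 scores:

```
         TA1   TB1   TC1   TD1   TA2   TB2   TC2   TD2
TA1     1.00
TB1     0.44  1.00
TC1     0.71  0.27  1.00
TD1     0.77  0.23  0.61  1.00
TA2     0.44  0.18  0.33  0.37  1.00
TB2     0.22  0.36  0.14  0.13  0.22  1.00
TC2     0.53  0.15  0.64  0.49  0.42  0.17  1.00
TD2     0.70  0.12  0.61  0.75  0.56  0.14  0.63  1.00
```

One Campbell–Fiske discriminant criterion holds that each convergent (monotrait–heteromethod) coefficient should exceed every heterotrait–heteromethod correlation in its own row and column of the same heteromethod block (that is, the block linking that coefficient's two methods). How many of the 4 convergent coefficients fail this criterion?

Checking each validity diagonal entry against its comparison values:
TA (methods 1·2): 0.44 vs {0.22, 0.18, 0.53, 0.33, 0.70, 0.37} → fail.
TB (methods 1·2): 0.36 vs {0.18, 0.22, 0.15, 0.14, 0.12, 0.13} → pass.
TC (methods 1·2): 0.64 vs {0.33, 0.53, 0.14, 0.15, 0.61, 0.49} → pass.
TD (methods 1·2): 0.75 vs {0.37, 0.70, 0.13, 0.12, 0.49, 0.61} → pass.
1 of 4 fail.

1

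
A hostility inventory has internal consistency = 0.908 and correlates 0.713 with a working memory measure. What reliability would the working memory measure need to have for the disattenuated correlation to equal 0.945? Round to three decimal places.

0.627

r_true = r_obs / √(r_xx · r_yy) ⇒ 0.945 = 0.713 / √(0.908 · r_yy).
√(0.908 · r_yy) = 0.713 / 0.945 = 0.7545; 0.908 · r_yy = 0.5693; r_yy = 0.5693 / 0.908 ≈ 0.627.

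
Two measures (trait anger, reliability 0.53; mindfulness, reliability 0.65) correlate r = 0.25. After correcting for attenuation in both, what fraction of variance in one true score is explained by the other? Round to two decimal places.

0.18

Disattenuated r = 0.25 / √(0.53 × 0.65) = 0.25 / 0.5869 = 0.4260.
Shared true-score variance = 0.4260² = 0.1815 ≈ 0.18.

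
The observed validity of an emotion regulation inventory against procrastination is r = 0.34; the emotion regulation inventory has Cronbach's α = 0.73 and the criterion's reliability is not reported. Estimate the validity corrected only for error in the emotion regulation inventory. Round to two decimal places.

0.40

Single correction: r_c = r_obs / √r_xx = 0.34 / √0.73 = 0.34 / 0.8544 ≈ 0.40.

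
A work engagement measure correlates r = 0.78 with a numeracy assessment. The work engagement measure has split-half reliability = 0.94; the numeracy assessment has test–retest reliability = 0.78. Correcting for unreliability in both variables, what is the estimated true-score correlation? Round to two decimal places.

0.91

r_true = r_obs / √(r_xx · r_yy) = 0.78 / √(0.94 × 0.78) = 0.78 / √0.7332 = 0.78 / 0.8563 ≈ 0.91.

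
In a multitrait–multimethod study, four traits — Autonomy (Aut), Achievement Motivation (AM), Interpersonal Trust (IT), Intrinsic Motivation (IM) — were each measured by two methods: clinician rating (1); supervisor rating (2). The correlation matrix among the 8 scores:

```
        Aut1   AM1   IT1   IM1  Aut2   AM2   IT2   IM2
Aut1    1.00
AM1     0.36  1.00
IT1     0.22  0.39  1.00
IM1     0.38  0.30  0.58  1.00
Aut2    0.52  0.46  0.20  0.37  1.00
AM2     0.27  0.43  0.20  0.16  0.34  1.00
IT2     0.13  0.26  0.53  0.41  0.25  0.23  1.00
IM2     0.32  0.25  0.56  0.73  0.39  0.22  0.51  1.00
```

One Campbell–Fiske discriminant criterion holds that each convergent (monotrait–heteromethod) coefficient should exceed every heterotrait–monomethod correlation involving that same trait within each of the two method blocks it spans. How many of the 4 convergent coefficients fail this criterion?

Each convergent coefficient versus the relevant comparison correlations:
Aut (methods 1·2): 0.52 vs {0.36, 0.34, 0.22, 0.25, 0.38, 0.39} → pass.
AM (methods 1·2): 0.43 vs {0.36, 0.34, 0.39, 0.23, 0.30, 0.22} → pass.
IT (methods 1·2): 0.53 vs {0.22, 0.25, 0.39, 0.23, 0.58, 0.51} → fail.
IM (methods 1·2): 0.73 vs {0.38, 0.39, 0.30, 0.22, 0.58, 0.51} → pass.
1 of 4 fail.

1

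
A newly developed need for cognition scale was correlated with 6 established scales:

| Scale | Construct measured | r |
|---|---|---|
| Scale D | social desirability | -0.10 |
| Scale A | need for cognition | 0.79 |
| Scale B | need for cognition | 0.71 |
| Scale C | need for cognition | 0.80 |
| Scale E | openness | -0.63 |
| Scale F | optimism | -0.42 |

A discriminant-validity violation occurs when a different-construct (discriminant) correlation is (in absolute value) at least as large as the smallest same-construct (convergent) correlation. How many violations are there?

0

Convergent (same construct = need for cognition): Scale A, Scale B, Scale C.
Smallest convergent = 0.71. Discriminant |r|: 0.10, 0.63, 0.42; count ≥ 0.71 → 0.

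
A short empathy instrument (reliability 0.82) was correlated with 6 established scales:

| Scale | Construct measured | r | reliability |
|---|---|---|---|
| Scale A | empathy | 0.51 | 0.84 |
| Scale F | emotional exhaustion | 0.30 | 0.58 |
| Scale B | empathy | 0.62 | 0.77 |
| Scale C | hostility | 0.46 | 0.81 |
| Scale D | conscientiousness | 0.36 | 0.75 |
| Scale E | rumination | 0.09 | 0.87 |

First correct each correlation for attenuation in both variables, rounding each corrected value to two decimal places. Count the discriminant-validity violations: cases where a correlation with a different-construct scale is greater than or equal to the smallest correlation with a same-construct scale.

0

Disattenuated r (r / √(r_scale · r_new)):
  Scale A (conv): 0.51 / √(0.84·0.82) = 0.61
  Scale F (disc): 0.30 / √(0.58·0.82) = 0.44
  Scale B (conv): 0.62 / √(0.77·0.82) = 0.78
  Scale C (disc): 0.46 / √(0.81·0.82) = 0.56
  Scale D (disc): 0.36 / √(0.75·0.82) = 0.46
  Scale E (disc): 0.09 / √(0.87·0.82) = 0.11
Smallest convergent = 0.61. Discriminant values: 0.44, 0.56, 0.46, 0.11; count ≥ 0.61 → 0.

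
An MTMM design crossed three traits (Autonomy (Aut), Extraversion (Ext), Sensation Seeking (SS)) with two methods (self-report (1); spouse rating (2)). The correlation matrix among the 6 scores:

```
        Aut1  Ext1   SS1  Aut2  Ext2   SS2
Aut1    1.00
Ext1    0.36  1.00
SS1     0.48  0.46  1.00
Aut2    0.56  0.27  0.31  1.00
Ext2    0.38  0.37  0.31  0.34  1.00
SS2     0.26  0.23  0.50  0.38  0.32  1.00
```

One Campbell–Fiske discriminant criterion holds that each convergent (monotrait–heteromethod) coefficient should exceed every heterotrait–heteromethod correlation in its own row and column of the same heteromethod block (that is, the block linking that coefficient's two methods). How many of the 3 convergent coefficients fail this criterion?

Each convergent coefficient versus the relevant comparison correlations:
Aut (methods 1·2): 0.56 vs {0.38, 0.27, 0.26, 0.31} → pass.
Ext (methods 1·2): 0.37 vs {0.27, 0.38, 0.23, 0.31} → fail.
SS (methods 1·2): 0.50 vs {0.31, 0.26, 0.31, 0.23} → pass.
1 of 3 fail.

1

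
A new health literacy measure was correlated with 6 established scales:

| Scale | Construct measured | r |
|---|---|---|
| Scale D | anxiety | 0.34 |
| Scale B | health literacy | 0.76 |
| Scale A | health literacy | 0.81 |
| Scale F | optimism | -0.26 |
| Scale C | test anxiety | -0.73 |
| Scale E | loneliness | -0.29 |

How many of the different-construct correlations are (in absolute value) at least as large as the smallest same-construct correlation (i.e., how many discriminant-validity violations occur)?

0

Convergent (same construct = health literacy): Scale B, Scale A.
Smallest convergent = 0.76. Discriminant |r|: 0.34, 0.26, 0.73, 0.29; count ≥ 0.76 → 0.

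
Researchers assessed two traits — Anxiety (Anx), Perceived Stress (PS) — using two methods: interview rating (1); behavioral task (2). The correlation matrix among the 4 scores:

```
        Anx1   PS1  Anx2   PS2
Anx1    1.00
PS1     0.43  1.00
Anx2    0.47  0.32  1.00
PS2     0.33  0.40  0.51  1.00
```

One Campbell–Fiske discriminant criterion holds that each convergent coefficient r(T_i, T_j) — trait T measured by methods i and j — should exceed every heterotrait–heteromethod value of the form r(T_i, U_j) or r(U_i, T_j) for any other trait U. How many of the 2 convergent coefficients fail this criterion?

0

Convergent coefficients and their comparison sets:
Anx (methods 1·2): 0.47 vs {0.33, 0.32} → pass.
PS (methods 1·2): 0.40 vs {0.32, 0.33} → pass.
0 of 2 fail.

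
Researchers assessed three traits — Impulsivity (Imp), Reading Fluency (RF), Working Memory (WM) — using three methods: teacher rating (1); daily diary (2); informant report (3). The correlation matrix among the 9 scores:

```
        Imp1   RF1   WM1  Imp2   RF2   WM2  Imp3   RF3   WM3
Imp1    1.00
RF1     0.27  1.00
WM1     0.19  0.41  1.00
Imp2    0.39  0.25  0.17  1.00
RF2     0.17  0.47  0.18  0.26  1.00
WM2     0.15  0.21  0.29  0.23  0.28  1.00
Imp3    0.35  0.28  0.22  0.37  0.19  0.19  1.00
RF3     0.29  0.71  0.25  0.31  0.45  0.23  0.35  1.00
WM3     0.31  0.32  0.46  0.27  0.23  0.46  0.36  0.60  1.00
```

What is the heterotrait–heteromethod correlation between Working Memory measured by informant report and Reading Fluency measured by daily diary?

Different traits and methods: r(WM3, RF2) = 0.23.

0.23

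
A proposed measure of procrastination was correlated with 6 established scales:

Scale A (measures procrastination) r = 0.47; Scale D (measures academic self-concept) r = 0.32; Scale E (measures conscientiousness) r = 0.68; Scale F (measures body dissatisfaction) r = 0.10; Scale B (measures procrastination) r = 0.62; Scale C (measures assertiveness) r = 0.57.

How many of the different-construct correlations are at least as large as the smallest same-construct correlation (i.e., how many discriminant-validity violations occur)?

2

Convergent (same construct = procrastination): Scale A, Scale B.
Smallest convergent = 0.47. Discriminant values: 0.32, 0.68, 0.10, 0.57; count ≥ 0.47 → 2.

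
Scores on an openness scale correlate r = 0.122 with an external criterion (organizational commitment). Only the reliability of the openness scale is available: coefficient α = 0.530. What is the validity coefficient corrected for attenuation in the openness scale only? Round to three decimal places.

0.168

Single correction: r_c = r_obs / √r_xx = 0.122 / √0.530 = 0.122 / 0.7280 ≈ 0.168.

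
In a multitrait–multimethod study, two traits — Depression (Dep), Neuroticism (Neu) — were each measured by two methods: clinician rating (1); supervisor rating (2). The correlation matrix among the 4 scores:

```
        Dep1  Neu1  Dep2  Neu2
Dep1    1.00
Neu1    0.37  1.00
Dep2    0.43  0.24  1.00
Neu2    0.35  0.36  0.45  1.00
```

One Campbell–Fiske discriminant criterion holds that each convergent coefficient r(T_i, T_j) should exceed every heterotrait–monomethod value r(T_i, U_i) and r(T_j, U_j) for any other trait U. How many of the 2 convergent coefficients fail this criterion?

Each convergent coefficient versus the relevant comparison correlations:
Dep (methods 1·2): 0.43 vs {0.37, 0.45} → fail.
Neu (methods 1·2): 0.36 vs {0.37, 0.45} → fail.
2 of 2 fail.

2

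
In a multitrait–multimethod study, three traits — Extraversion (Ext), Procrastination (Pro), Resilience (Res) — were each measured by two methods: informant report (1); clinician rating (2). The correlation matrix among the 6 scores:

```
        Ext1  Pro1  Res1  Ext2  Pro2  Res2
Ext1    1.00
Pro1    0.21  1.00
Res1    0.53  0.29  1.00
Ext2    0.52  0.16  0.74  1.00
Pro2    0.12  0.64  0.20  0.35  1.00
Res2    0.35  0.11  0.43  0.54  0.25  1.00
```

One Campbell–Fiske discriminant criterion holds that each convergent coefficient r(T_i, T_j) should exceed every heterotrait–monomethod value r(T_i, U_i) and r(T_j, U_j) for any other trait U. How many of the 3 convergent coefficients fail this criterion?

Checking each validity diagonal entry against its comparison values:
Ext (methods 1·2): 0.52 vs {0.21, 0.35, 0.53, 0.54} → fail.
Pro (methods 1·2): 0.64 vs {0.21, 0.35, 0.29, 0.25} → pass.
Res (methods 1·2): 0.43 vs {0.53, 0.54, 0.29, 0.25} → fail.
2 of 3 fail.

2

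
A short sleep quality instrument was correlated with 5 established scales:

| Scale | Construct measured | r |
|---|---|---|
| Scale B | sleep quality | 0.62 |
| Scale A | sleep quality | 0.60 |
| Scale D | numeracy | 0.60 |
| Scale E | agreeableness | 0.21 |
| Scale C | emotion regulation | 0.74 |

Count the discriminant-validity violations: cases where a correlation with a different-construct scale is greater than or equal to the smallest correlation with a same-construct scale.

2

Convergent (same construct = sleep quality): Scale B, Scale A.
Smallest convergent = 0.60. Discriminant values: 0.60, 0.21, 0.74; count ≥ 0.60 → 2.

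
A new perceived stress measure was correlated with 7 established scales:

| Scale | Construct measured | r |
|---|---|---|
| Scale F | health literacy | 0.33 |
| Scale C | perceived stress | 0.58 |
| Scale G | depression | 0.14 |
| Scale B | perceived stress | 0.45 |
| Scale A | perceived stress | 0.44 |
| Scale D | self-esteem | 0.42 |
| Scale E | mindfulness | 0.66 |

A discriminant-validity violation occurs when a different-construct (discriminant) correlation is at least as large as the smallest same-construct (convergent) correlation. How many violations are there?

Convergent (same construct = perceived stress): Scale C, Scale B, Scale A.
Smallest convergent = 0.44. Discriminant values: 0.33, 0.14, 0.42, 0.66; count ≥ 0.44 → 1.

1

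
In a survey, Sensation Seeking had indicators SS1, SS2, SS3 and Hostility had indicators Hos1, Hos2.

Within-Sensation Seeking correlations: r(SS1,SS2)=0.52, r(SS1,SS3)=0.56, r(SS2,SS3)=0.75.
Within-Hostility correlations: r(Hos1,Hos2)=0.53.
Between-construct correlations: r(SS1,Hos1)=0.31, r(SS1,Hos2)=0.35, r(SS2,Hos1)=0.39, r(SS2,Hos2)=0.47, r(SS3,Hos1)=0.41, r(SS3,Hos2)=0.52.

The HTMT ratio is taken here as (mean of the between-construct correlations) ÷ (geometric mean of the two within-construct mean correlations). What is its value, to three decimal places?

Mean between = 2.45/6 = 0.4083.
Mean within-SS = 1.83/3 = 0.6100; mean within-Hos = 0.53/1 = 0.5300.
Geometric mean = √(0.6100 × 0.5300) = 0.5686.
HTMT = 0.4083 / 0.5686 = 0.718.

0.718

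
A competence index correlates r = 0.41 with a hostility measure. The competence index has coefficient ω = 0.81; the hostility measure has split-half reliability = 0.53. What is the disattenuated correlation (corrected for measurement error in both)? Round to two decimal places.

r_true = r_obs / √(r_xx · r_yy) = 0.41 / √(0.81 × 0.53) = 0.41 / √0.4293 = 0.41 / 0.6552 ≈ 0.63.

0.63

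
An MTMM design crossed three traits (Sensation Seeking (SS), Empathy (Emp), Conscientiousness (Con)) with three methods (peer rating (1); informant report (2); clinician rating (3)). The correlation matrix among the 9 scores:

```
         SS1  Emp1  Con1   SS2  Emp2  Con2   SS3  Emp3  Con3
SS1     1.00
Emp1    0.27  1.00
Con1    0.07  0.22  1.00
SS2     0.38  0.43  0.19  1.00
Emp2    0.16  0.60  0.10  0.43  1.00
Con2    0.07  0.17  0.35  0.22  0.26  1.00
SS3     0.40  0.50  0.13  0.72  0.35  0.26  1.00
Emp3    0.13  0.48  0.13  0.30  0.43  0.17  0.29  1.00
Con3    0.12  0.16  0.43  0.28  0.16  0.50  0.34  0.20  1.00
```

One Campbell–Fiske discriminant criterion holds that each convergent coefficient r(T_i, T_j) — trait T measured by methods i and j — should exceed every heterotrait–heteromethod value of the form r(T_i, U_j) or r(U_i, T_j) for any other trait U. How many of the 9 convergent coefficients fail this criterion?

Convergent coefficients and their comparison sets:
SS (methods 1·2): 0.38 vs {0.16, 0.43, 0.07, 0.19} → fail.
SS (methods 1·3): 0.40 vs {0.13, 0.50, 0.12, 0.13} → fail.
SS (methods 2·3): 0.72 vs {0.30, 0.35, 0.28, 0.26} → pass.
Emp (methods 1·2): 0.60 vs {0.43, 0.16, 0.17, 0.10} → pass.
Emp (methods 1·3): 0.48 vs {0.50, 0.13, 0.16, 0.13} → fail.
Emp (methods 2·3): 0.43 vs {0.35, 0.30, 0.16, 0.17} → pass.
Con (methods 1·2): 0.35 vs {0.19, 0.07, 0.10, 0.17} → pass.
Con (methods 1·3): 0.43 vs {0.13, 0.12, 0.13, 0.16} → pass.
Con (methods 2·3): 0.50 vs {0.26, 0.28, 0.17, 0.16} → pass.
3 of 9 fail.

3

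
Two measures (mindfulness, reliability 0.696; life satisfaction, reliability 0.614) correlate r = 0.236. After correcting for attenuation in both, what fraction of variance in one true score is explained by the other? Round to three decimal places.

Disattenuated r = 0.236 / √(0.696 × 0.614) = 0.236 / 0.6537 = 0.3610.
Shared true-score variance = 0.3610² = 0.1303 ≈ 0.130.

0.130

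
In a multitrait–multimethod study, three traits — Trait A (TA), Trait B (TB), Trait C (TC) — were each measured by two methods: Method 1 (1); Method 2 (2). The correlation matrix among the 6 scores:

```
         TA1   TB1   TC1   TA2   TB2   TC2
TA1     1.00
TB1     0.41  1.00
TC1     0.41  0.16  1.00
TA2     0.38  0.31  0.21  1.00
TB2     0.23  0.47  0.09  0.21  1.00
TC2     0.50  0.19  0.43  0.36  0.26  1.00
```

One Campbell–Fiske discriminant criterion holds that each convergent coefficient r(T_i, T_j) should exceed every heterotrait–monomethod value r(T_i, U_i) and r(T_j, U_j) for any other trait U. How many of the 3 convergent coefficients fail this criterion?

Convergent coefficients and their comparison sets:
TA (methods 1·2): 0.38 vs {0.41, 0.21, 0.41, 0.36} → fail.
TB (methods 1·2): 0.47 vs {0.41, 0.21, 0.16, 0.26} → pass.
TC (methods 1·2): 0.43 vs {0.41, 0.36, 0.16, 0.26} → pass.
1 of 3 fail.

1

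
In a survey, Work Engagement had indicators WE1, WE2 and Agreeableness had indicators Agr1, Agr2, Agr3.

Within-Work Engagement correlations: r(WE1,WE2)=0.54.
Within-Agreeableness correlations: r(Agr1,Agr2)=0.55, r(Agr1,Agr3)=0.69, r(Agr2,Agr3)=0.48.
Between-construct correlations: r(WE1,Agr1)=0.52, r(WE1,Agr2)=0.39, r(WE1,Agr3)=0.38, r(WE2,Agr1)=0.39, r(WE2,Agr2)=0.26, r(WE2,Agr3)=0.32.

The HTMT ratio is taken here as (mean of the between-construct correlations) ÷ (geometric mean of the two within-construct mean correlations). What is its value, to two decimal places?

Mean between = 2.26/6 = 0.3767.
Mean within-WE = 0.54/1 = 0.5400; mean within-Agr = 1.72/3 = 0.5733.
Geometric mean = √(0.5400 × 0.5733) = 0.5564.
HTMT = 0.3767 / 0.5564 = 0.68.

0.68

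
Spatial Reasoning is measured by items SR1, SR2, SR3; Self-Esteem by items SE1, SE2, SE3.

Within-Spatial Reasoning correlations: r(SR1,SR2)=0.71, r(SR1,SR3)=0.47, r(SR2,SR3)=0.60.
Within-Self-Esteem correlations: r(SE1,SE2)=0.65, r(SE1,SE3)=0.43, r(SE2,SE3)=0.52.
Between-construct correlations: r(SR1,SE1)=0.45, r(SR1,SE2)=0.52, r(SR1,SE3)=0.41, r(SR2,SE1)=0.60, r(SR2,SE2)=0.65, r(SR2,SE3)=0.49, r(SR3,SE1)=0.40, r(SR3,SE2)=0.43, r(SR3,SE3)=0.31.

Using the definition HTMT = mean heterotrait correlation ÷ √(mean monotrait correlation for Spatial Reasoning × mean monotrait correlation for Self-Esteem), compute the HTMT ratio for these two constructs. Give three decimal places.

0.841

Mean between = 4.26/9 = 0.4733.
Mean within-SR = 1.78/3 = 0.5933; mean within-SE = 1.60/3 = 0.5333.
Geometric mean = √(0.5933 × 0.5333) = 0.5625.
HTMT = 0.4733 / 0.5625 = 0.841.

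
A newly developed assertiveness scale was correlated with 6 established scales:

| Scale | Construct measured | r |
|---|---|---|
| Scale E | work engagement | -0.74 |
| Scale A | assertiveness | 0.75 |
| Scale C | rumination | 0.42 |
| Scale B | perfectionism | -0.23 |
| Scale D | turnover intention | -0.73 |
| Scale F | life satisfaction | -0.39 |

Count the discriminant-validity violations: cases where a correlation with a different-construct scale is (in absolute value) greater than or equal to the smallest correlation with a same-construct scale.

Convergent (same construct = assertiveness): Scale A.
Smallest convergent = 0.75. Discriminant |r|: 0.74, 0.42, 0.23, 0.73, 0.39; count ≥ 0.75 → 0.

0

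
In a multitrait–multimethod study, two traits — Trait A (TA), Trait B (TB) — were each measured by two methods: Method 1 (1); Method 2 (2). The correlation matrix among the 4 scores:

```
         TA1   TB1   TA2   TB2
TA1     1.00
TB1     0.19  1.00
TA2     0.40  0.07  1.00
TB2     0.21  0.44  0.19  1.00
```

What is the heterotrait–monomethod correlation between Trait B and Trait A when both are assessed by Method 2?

0.19

Different traits, same method: r(TB2, TA2) = 0.19.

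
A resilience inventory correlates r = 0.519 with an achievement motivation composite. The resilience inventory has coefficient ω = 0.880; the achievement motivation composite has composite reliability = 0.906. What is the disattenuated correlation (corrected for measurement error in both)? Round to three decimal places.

r_true = r_obs / √(r_xx · r_yy) = 0.519 / √(0.880 × 0.906) = 0.519 / √0.797280 = 0.519 / 0.8929 ≈ 0.581.

0.581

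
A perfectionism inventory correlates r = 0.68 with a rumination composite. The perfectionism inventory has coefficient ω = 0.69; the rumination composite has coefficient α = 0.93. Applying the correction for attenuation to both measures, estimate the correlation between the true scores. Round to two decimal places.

r_true = r_obs / √(r_xx · r_yy) = 0.68 / √(0.69 × 0.93) = 0.68 / √0.6417 = 0.68 / 0.8011 ≈ 0.85.

0.85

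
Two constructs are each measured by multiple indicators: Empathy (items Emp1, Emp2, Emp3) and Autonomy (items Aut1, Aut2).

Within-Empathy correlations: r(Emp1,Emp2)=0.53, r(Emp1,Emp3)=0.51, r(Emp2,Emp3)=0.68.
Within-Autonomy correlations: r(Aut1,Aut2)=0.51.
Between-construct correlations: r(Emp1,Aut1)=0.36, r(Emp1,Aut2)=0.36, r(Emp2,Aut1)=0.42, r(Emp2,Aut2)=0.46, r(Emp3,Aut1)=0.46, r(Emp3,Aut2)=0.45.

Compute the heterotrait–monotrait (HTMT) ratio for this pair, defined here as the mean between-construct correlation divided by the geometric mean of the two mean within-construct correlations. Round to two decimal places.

Between-construct mean = 2.51/6 = 0.4183.
Mean within-Emp = 1.72/3 = 0.5733; mean within-Aut = 0.51/1 = 0.5100.
Geometric mean = √(0.5733 × 0.5100) = 0.5407.
HTMT = 0.4183 / 0.5407 = 0.77.

0.77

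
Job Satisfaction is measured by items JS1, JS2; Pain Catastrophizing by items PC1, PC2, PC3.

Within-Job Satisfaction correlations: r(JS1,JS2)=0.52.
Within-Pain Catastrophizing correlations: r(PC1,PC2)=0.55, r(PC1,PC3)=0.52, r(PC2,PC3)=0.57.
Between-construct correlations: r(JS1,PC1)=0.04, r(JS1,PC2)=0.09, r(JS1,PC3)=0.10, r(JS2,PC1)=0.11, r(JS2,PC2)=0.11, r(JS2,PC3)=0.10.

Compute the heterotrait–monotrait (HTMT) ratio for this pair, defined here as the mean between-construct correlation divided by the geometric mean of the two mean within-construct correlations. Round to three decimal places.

0.172

Between-construct mean = 0.55/6 = 0.0917.
Mean within-JS = 0.52/1 = 0.5200; mean within-PC = 1.64/3 = 0.5467.
Geometric mean = √(0.5200 × 0.5467) = 0.5332.
HTMT = 0.0917 / 0.5332 = 0.172.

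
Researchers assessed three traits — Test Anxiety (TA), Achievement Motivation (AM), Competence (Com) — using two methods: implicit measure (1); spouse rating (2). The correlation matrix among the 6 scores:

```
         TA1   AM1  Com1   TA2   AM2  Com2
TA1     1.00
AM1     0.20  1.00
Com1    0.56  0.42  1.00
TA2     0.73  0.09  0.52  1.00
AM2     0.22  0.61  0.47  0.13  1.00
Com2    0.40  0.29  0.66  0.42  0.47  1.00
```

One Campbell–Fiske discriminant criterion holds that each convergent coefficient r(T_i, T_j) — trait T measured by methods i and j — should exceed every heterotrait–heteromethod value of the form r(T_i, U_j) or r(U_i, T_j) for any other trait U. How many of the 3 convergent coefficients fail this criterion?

0

Each convergent coefficient versus the relevant comparison correlations:
TA (methods 1·2): 0.73 vs {0.22, 0.09, 0.40, 0.52} → pass.
AM (methods 1·2): 0.61 vs {0.09, 0.22, 0.29, 0.47} → pass.
Com (methods 1·2): 0.66 vs {0.52, 0.40, 0.47, 0.29} → pass.
0 of 3 fail.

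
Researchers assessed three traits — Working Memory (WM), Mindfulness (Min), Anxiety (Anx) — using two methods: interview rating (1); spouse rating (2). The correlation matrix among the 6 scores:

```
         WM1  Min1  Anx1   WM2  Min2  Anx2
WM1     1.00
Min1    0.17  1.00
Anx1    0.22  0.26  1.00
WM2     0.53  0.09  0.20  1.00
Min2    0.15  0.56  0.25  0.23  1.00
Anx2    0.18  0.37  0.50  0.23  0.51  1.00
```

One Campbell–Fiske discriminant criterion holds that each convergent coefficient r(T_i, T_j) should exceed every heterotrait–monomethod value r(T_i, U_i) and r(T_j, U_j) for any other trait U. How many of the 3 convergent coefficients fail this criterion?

1

Convergent coefficients and their comparison sets:
WM (methods 1·2): 0.53 vs {0.17, 0.23, 0.22, 0.23} → pass.
Min (methods 1·2): 0.56 vs {0.17, 0.23, 0.26, 0.51} → pass.
Anx (methods 1·2): 0.50 vs {0.22, 0.23, 0.26, 0.51} → fail.
1 of 3 fail.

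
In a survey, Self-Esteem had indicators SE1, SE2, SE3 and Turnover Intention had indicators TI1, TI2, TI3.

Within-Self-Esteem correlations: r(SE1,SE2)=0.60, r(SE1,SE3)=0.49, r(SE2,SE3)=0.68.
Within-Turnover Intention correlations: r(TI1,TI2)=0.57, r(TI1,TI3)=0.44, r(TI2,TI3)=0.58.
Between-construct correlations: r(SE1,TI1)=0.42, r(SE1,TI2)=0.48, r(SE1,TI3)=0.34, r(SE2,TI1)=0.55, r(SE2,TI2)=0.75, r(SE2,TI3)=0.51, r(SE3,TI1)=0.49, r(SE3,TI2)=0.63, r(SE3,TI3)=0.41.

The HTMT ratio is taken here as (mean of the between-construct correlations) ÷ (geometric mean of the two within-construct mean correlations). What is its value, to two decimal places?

Between-construct mean = 4.58/9 = 0.5089.
Mean within-SE = 1.77/3 = 0.5900; mean within-TI = 1.59/3 = 0.5300.
Geometric mean = √(0.5900 × 0.5300) = 0.5592.
HTMT = 0.5089 / 0.5592 = 0.91.

0.91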